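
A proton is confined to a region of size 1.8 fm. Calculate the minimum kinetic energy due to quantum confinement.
1.601 MeV

Using the uncertainty principle:

1. Position uncertainty: Δx ≈ 1.800e-15 m
2. Minimum momentum uncertainty: Δp = ℏ/(2Δx) = 2.929e-20 kg·m/s
3. Minimum kinetic energy:
   KE = (Δp)²/(2m) = (2.929e-20)²/(2 × 1.673e-27 kg)
   KE = 2.565e-13 J = 1.601 MeV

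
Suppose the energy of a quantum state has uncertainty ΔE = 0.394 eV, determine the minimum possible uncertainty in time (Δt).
835.294 as

Using the energy-time uncertainty principle:
ΔEΔt ≥ ℏ/2

The minimum uncertainty in time is:
Δt_min = ℏ/(2ΔE)
Δt_min = (1.055e-34 J·s) / (2 × 6.313e-20 J)
Δt_min = 8.353e-16 s = 835.294 as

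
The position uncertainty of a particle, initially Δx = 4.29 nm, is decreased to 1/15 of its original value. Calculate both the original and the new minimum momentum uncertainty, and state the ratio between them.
Original Δp_min = 1.229 × 10^-26 kg·m/s; new Δp'_min = 1.844 × 10^-25 kg·m/s; ratio Δp'_min/Δp_min = 15.

From the uncertainty principle ΔxΔp ≥ ℏ/2, the minimum momentum uncertainty is Δp_min = ℏ/(2Δx).

Original (Δx = 4.29 nm = 4.290e-09 m):
Δp_min = (1.055e-34 J·s)/(2 × 4.290e-09 m) = 1.229e-26 kg·m/s

When Δx → (1/15)Δx:
Δp'_min = ℏ/(2 × (1/15)Δx) = 15 × ℏ/(2Δx) = 15 × Δp_min
Δp'_min = 15 × 1.229e-26 kg·m/s = 1.844e-25 kg·m/s

Since Δp_min ∝ 1/Δx, when Δx is decreased to 1/15 of its original value, Δp_min increases to 15 times its original value.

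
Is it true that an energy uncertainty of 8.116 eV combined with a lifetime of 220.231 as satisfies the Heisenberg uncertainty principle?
Yes, it satisfies the uncertainty relation.

Calculate the product ΔEΔt:
ΔE = 8.116 eV = 1.300e-18 J
ΔEΔt = (1.300e-18 J) × (2.202e-16 s)
ΔEΔt = 2.864e-34 J·s

Compare to the minimum allowed value ℏ/2:
ℏ/2 = 5.273e-35 J·s

Since ΔEΔt = 2.864e-34 J·s ≥ 5.273e-35 J·s = ℏ/2,
this satisfies the uncertainty relation.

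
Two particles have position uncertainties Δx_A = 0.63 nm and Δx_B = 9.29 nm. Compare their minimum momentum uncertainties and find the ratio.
Particle A has the larger minimum momentum uncertainty, by a factor of 14.75.

For each particle, the minimum momentum uncertainty is Δp_min = ℏ/(2Δx):

Particle A: Δp_A = ℏ/(2×6.300e-10 m) = 8.370e-26 kg·m/s
Particle B: Δp_B = ℏ/(2×9.290e-09 m) = 5.676e-27 kg·m/s

Ratio: Δp_A/Δp_B = 14.75

Since Δp_min ∝ 1/Δx, the particle with smaller position uncertainty (A) has larger momentum uncertainty.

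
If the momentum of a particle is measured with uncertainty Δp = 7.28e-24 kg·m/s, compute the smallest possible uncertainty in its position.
7.243 pm

Using the Heisenberg uncertainty principle:
ΔxΔp ≥ ℏ/2

The minimum uncertainty in position is:
Δx_min = ℏ/(2Δp)
Δx_min = (1.055e-34 J·s) / (2 × 7.280e-24 kg·m/s)
Δx_min = 7.243e-12 m = 7.243 pm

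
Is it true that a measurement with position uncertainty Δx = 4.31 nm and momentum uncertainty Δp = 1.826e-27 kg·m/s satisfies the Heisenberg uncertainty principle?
No, it violates the uncertainty principle (impossible measurement).

Calculate the product ΔxΔp:
ΔxΔp = (4.310e-09 m) × (1.826e-27 kg·m/s)
ΔxΔp = 7.870e-36 J·s

Compare to the minimum allowed value ℏ/2:
ℏ/2 = 5.273e-35 J·s

Since ΔxΔp = 7.870e-36 J·s < 5.273e-35 J·s = ℏ/2,
the measurement violates the uncertainty principle.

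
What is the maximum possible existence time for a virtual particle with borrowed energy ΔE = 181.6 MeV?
1.812 ys

Using the energy-time uncertainty principle:
ΔEΔt ≥ ℏ/2

For a virtual particle borrowing energy ΔE, the maximum lifetime is:
Δt_max = ℏ/(2ΔE)

Converting energy:
ΔE = 181.6 MeV = 2.910e-11 J

Δt_max = (1.055e-34 J·s) / (2 × 2.910e-11 J)
Δt_max = 1.812e-24 s = 1.812 ys

Virtual particles with higher borrowed energy exist for shorter times.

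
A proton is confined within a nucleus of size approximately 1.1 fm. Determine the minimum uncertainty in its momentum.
4.794 × 10^-20 kg·m/s

Using the Heisenberg uncertainty principle:
ΔxΔp ≥ ℏ/2

With Δx ≈ L = 1.100e-15 m (the confinement size):
Δp_min = ℏ/(2Δx)
Δp_min = (1.055e-34 J·s) / (2 × 1.100e-15 m)
Δp_min = 4.794e-20 kg·m/s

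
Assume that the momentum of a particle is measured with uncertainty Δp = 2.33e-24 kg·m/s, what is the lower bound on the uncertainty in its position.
22.630 pm

Using the Heisenberg uncertainty principle:
ΔxΔp ≥ ℏ/2

The minimum uncertainty in position is:
Δx_min = ℏ/(2Δp)
Δx_min = (1.055e-34 J·s) / (2 × 2.330e-24 kg·m/s)
Δx_min = 2.263e-11 m = 22.630 pm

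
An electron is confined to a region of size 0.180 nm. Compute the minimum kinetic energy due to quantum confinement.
293.980 meV

Using the uncertainty principle:

1. Position uncertainty: Δx ≈ 1.800e-10 m
2. Minimum momentum uncertainty: Δp = ℏ/(2Δx) = 2.929e-25 kg·m/s
3. Minimum kinetic energy:
   KE = (Δp)²/(2m) = (2.929e-25)²/(2 × 9.109e-31 kg)
   KE = 4.710e-20 J = 293.980 meV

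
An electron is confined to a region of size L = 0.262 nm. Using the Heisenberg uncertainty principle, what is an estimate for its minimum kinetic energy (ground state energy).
138.759 meV

Using the uncertainty principle to estimate ground state energy:

1. The position uncertainty is approximately the confinement size:
   Δx ≈ L = 2.620e-10 m

2. From ΔxΔp ≥ ℏ/2, the minimum momentum uncertainty is:
   Δp ≈ ℏ/(2L) = 2.013e-25 kg·m/s

3. The kinetic energy is approximately:
   KE ≈ (Δp)²/(2m) = (2.013e-25)²/(2 × 9.109e-31 kg)
   KE ≈ 2.223e-20 J = 138.759 meV

This is an order-of-magnitude estimate of the ground state energy.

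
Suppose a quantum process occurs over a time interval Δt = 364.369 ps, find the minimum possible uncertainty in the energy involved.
903.222 neV

Using the energy-time uncertainty principle:
ΔEΔt ≥ ℏ/2

The minimum uncertainty in energy is:
ΔE_min = ℏ/(2Δt)
ΔE_min = (1.055e-34 J·s) / (2 × 3.644e-10 s)
ΔE_min = 1.447e-25 J = 903.222 neV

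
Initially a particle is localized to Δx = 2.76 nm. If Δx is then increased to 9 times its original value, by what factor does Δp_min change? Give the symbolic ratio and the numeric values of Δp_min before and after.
Original Δp_min = 1.910 × 10^-26 kg·m/s; new Δp'_min = 2.123 × 10^-27 kg·m/s; ratio Δp'_min/Δp_min = 1/9.

From the uncertainty principle ΔxΔp ≥ ℏ/2, the minimum momentum uncertainty is Δp_min = ℏ/(2Δx).

Original (Δx = 2.76 nm = 2.760e-09 m):
Δp_min = (1.055e-34 J·s)/(2 × 2.760e-09 m) = 1.910e-26 kg·m/s

When Δx → 9Δx:
Δp'_min = ℏ/(2 × 9Δx) = (1/9) × ℏ/(2Δx) = (1/9) × Δp_min
Δp'_min = 1/9 × 1.910e-26 kg·m/s = 2.123e-27 kg·m/s

Since Δp_min ∝ 1/Δx, when Δx is increased to 9 times its original value, Δp_min decreases to 1/9 of its original value.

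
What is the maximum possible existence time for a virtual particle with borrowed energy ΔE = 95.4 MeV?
3.450 ys

Using the energy-time uncertainty principle:
ΔEΔt ≥ ℏ/2

For a virtual particle borrowing energy ΔE, the maximum lifetime is:
Δt_max = ℏ/(2ΔE)

Converting energy:
ΔE = 95.4 MeV = 1.528e-11 J

Δt_max = (1.055e-34 J·s) / (2 × 1.528e-11 J)
Δt_max = 3.450e-24 s = 3.450 ys

Virtual particles with higher borrowed energy exist for shorter times.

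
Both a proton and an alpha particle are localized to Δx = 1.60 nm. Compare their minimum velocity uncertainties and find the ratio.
The proton has the larger minimum velocity uncertainty, by a ratio of 4.0.

For both particles, Δp_min = ℏ/(2Δx) = 3.296e-26 kg·m/s (same for both).

The velocity uncertainty is Δv = Δp/m:
- proton: Δv = 3.296e-26 / 1.673e-27 = 1.970e+01 m/s = 19.703 m/s
- alpha particle: Δv = 3.296e-26 / 6.645e-27 = 4.960e+00 m/s = 4.960 m/s

Ratio: 1.970e+01 / 4.960e+00 = 4.0

The lighter particle has larger velocity uncertainty because Δv ∝ 1/m.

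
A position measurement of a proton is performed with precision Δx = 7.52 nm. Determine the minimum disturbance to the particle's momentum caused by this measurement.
7.012 × 10^-27 kg·m/s

The uncertainty principle implies that measuring position disturbs momentum:
ΔxΔp ≥ ℏ/2

When we measure position with precision Δx, we necessarily introduce a momentum uncertainty:
Δp ≥ ℏ/(2Δx)
Δp_min = (1.055e-34 J·s) / (2 × 7.520e-09 m)
Δp_min = 7.012e-27 kg·m/s

The more precisely we measure position, the greater the momentum disturbance.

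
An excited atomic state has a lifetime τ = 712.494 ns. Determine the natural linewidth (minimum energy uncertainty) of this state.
461.907 peV

Using the energy-time uncertainty principle:
ΔEΔt ≥ ℏ/2

The lifetime τ represents the time uncertainty Δt.
The natural linewidth (minimum energy uncertainty) is:

ΔE = ℏ/(2τ)
ΔE = (1.055e-34 J·s) / (2 × 7.125e-07 s)
ΔE = 7.401e-29 J = 461.907 peV

This natural linewidth limits the precision of spectroscopic measurements.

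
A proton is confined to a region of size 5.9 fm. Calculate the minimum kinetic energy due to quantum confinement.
149.022 keV

Using the uncertainty principle:

1. Position uncertainty: Δx ≈ 5.900e-15 m
2. Minimum momentum uncertainty: Δp = ℏ/(2Δx) = 8.937e-21 kg·m/s
3. Minimum kinetic energy:
   KE = (Δp)²/(2m) = (8.937e-21)²/(2 × 1.673e-27 kg)
   KE = 2.388e-14 J = 149.022 keV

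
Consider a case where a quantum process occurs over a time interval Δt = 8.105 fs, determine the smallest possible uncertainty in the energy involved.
40.605 meV

Using the energy-time uncertainty principle:
ΔEΔt ≥ ℏ/2

The minimum uncertainty in energy is:
ΔE_min = ℏ/(2Δt)
ΔE_min = (1.055e-34 J·s) / (2 × 8.105e-15 s)
ΔE_min = 6.506e-21 J = 40.605 meV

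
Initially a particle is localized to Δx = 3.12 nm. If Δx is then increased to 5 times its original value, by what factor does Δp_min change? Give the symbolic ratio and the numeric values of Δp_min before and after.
Original Δp_min = 1.690 × 10^-26 kg·m/s; new Δp'_min = 3.380 × 10^-27 kg·m/s; ratio Δp'_min/Δp_min = 1/5.

From the uncertainty principle ΔxΔp ≥ ℏ/2, the minimum momentum uncertainty is Δp_min = ℏ/(2Δx).

Original (Δx = 3.12 nm = 3.120e-09 m):
Δp_min = (1.055e-34 J·s)/(2 × 3.120e-09 m) = 1.690e-26 kg·m/s

When Δx → 5Δx:
Δp'_min = ℏ/(2 × 5Δx) = (1/5) × ℏ/(2Δx) = (1/5) × Δp_min
Δp'_min = 1/5 × 1.690e-26 kg·m/s = 3.380e-27 kg·m/s

Since Δp_min ∝ 1/Δx, when Δx is increased to 5 times its original value, Δp_min decreases to 1/5 of its original value.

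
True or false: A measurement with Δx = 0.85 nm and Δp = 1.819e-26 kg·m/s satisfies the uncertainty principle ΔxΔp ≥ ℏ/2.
No, it violates the uncertainty principle (impossible measurement).

Calculate the product ΔxΔp:
ΔxΔp = (8.500e-10 m) × (1.819e-26 kg·m/s)
ΔxΔp = 1.546e-35 J·s

Compare to the minimum allowed value ℏ/2:
ℏ/2 = 5.273e-35 J·s

Since ΔxΔp = 1.546e-35 J·s < 5.273e-35 J·s = ℏ/2,
the measurement violates the uncertainty principle.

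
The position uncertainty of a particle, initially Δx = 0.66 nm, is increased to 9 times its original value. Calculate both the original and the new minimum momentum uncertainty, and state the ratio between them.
Original Δp_min = 7.989 × 10^-26 kg·m/s; new Δp'_min = 8.877 × 10^-27 kg·m/s; ratio Δp'_min/Δp_min = 1/9.

From the uncertainty principle ΔxΔp ≥ ℏ/2, the minimum momentum uncertainty is Δp_min = ℏ/(2Δx).

Original (Δx = 0.66 nm = 6.600e-10 m):
Δp_min = (1.055e-34 J·s)/(2 × 6.600e-10 m) = 7.989e-26 kg·m/s

When Δx → 9Δx:
Δp'_min = ℏ/(2 × 9Δx) = (1/9) × ℏ/(2Δx) = (1/9) × Δp_min
Δp'_min = 1/9 × 7.989e-26 kg·m/s = 8.877e-27 kg·m/s

Since Δp_min ∝ 1/Δx, when Δx is increased to 9 times its original value, Δp_min decreases to 1/9 of its original value.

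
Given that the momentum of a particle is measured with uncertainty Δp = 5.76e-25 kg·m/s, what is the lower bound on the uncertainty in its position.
91.543 pm

Using the Heisenberg uncertainty principle:
ΔxΔp ≥ ℏ/2

The minimum uncertainty in position is:
Δx_min = ℏ/(2Δp)
Δx_min = (1.055e-34 J·s) / (2 × 5.760e-25 kg·m/s)
Δx_min = 9.154e-11 m = 91.543 pm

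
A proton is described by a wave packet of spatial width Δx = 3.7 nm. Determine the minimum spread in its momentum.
1.425 × 10^-26 kg·m/s

For a wave packet, the spatial width Δx and momentum spread Δp are related by the uncertainty principle:
ΔxΔp ≥ ℏ/2

The minimum momentum spread is:
Δp_min = ℏ/(2Δx)
Δp_min = (1.055e-34 J·s) / (2 × 3.700e-09 m)
Δp_min = 1.425e-26 kg·m/s

A wave packet cannot have both a well-defined position and well-defined momentum.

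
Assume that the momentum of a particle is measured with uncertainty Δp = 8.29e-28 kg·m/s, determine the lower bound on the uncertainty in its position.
63.605 nm

Using the Heisenberg uncertainty principle:
ΔxΔp ≥ ℏ/2

The minimum uncertainty in position is:
Δx_min = ℏ/(2Δp)
Δx_min = (1.055e-34 J·s) / (2 × 8.290e-28 kg·m/s)
Δx_min = 6.361e-08 m = 63.605 nm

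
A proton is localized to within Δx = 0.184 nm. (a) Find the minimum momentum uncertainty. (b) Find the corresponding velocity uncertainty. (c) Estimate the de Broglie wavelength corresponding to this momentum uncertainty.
(a) Δp_min = 2.866 × 10^-25 kg·m/s
(b) Δv_min = 171.329 m/s
(c) λ_dB = 2.312 nm

Step-by-step:

(a) From the uncertainty principle:
Δp_min = ℏ/(2Δx) = (1.055e-34 J·s)/(2 × 1.840e-10 m) = 2.866e-25 kg·m/s

(b) The velocity uncertainty:
Δv = Δp/m = (2.866e-25 kg·m/s)/(1.673e-27 kg) = 1.713e+02 m/s = 171.329 m/s

(c) The de Broglie wavelength for this momentum:
λ = h/p = (6.626e-34 J·s)/(2.866e-25 kg·m/s) = 2.312e-09 m = 2.312 nm

Note: The de Broglie wavelength is comparable to the localization size, as expected from wave-particle duality.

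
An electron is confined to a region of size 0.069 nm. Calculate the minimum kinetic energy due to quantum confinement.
2.001 eV

Using the uncertainty principle:

1. Position uncertainty: Δx ≈ 6.900e-11 m
2. Minimum momentum uncertainty: Δp = ℏ/(2Δx) = 7.642e-25 kg·m/s
3. Minimum kinetic energy:
   KE = (Δp)²/(2m) = (7.642e-25)²/(2 × 9.109e-31 kg)
   KE = 3.205e-19 J = 2.001 eV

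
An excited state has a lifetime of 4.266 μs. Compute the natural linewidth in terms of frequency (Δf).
18.654 kHz

Using the energy-time uncertainty principle and E = hf:
ΔEΔt ≥ ℏ/2
hΔf·Δt ≥ ℏ/2

The minimum frequency uncertainty is:
Δf = ℏ/(2hτ) = 1/(4πτ)
Δf = 1/(4π × 4.266e-06 s)
Δf = 1.865e+04 Hz = 18.654 kHz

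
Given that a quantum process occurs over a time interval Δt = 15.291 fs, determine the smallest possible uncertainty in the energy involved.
21.523 meV

Using the energy-time uncertainty principle:
ΔEΔt ≥ ℏ/2

The minimum uncertainty in energy is:
ΔE_min = ℏ/(2Δt)
ΔE_min = (1.055e-34 J·s) / (2 × 1.529e-14 s)
ΔE_min = 3.448e-21 J = 21.523 meV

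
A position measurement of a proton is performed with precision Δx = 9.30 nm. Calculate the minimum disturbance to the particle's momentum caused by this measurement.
5.670 × 10^-27 kg·m/s

The uncertainty principle implies that measuring position disturbs momentum:
ΔxΔp ≥ ℏ/2

When we measure position with precision Δx, we necessarily introduce a momentum uncertainty:
Δp ≥ ℏ/(2Δx)
Δp_min = (1.055e-34 J·s) / (2 × 9.300e-09 m)
Δp_min = 5.670e-27 kg·m/s

The more precisely we measure position, the greater the momentum disturbance.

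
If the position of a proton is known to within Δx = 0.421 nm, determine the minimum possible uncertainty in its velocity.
74.880 m/s

Using the Heisenberg uncertainty principle and Δp = mΔv:
ΔxΔp ≥ ℏ/2
Δx(mΔv) ≥ ℏ/2

The minimum uncertainty in velocity is:
Δv_min = ℏ/(2mΔx)
Δv_min = (1.055e-34 J·s) / (2 × 1.673e-27 kg × 4.210e-10 m)
Δv_min = 7.488e+01 m/s = 74.880 m/s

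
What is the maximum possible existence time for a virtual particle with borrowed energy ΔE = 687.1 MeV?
4.790 × 10^-25 s

Using the energy-time uncertainty principle:
ΔEΔt ≥ ℏ/2

For a virtual particle borrowing energy ΔE, the maximum lifetime is:
Δt_max = ℏ/(2ΔE)

Converting energy:
ΔE = 687.1 MeV = 1.101e-10 J

Δt_max = (1.055e-34 J·s) / (2 × 1.101e-10 J)
Δt_max = 4.790e-25 s = 4.790 × 10^-25 s

Virtual particles with higher borrowed energy exist for shorter times.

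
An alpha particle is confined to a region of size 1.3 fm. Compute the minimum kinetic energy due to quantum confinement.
772.668 keV

Using the uncertainty principle:

1. Position uncertainty: Δx ≈ 1.300e-15 m
2. Minimum momentum uncertainty: Δp = ℏ/(2Δx) = 4.056e-20 kg·m/s
3. Minimum kinetic energy:
   KE = (Δp)²/(2m) = (4.056e-20)²/(2 × 6.645e-27 kg)
   KE = 1.238e-13 J = 772.668 keV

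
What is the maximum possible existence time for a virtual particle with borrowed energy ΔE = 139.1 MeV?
2.366 ys

Using the energy-time uncertainty principle:
ΔEΔt ≥ ℏ/2

For a virtual particle borrowing energy ΔE, the maximum lifetime is:
Δt_max = ℏ/(2ΔE)

Converting energy:
ΔE = 139.1 MeV = 2.229e-11 J

Δt_max = (1.055e-34 J·s) / (2 × 2.229e-11 J)
Δt_max = 2.366e-24 s = 2.366 ys

Virtual particles with higher borrowed energy exist for shorter times.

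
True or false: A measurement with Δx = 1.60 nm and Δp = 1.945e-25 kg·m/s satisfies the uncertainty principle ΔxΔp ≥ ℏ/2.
Yes, it satisfies the uncertainty principle.

Calculate the product ΔxΔp:
ΔxΔp = (1.600e-09 m) × (1.945e-25 kg·m/s)
ΔxΔp = 3.112e-34 J·s

Compare to the minimum allowed value ℏ/2:
ℏ/2 = 5.273e-35 J·s

Since ΔxΔp = 3.112e-34 J·s ≥ 5.273e-35 J·s = ℏ/2,
the measurement satisfies the uncertainty principle.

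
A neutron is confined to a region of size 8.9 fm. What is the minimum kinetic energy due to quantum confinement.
65.400 keV

Using the uncertainty principle:

1. Position uncertainty: Δx ≈ 8.900e-15 m
2. Minimum momentum uncertainty: Δp = ℏ/(2Δx) = 5.925e-21 kg·m/s
3. Minimum kinetic energy:
   KE = (Δp)²/(2m) = (5.925e-21)²/(2 × 1.675e-27 kg)
   KE = 1.048e-14 J = 65.400 keV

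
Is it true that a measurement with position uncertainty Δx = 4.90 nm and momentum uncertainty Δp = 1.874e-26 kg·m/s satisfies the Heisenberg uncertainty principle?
Yes, it satisfies the uncertainty principle.

Calculate the product ΔxΔp:
ΔxΔp = (4.900e-09 m) × (1.874e-26 kg·m/s)
ΔxΔp = 9.183e-35 J·s

Compare to the minimum allowed value ℏ/2:
ℏ/2 = 5.273e-35 J·s

Since ΔxΔp = 9.183e-35 J·s ≥ 5.273e-35 J·s = ℏ/2,
the measurement satisfies the uncertainty principle.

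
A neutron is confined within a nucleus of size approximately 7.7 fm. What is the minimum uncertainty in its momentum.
6.848 × 10^-21 kg·m/s

Using the Heisenberg uncertainty principle:
ΔxΔp ≥ ℏ/2

With Δx ≈ L = 7.700e-15 m (the confinement size):
Δp_min = ℏ/(2Δx)
Δp_min = (1.055e-34 J·s) / (2 × 7.700e-15 m)
Δp_min = 6.848e-21 kg·m/s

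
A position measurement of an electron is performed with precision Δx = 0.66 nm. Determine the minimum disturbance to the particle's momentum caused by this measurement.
7.989 × 10^-26 kg·m/s

The uncertainty principle implies that measuring position disturbs momentum:
ΔxΔp ≥ ℏ/2

When we measure position with precision Δx, we necessarily introduce a momentum uncertainty:
Δp ≥ ℏ/(2Δx)
Δp_min = (1.055e-34 J·s) / (2 × 6.600e-10 m)
Δp_min = 7.989e-26 kg·m/s

The more precisely we measure position, the greater the momentum disturbance.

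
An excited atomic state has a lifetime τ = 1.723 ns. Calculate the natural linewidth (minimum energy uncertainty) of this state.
191.008 neV

Using the energy-time uncertainty principle:
ΔEΔt ≥ ℏ/2

The lifetime τ represents the time uncertainty Δt.
The natural linewidth (minimum energy uncertainty) is:

ΔE = ℏ/(2τ)
ΔE = (1.055e-34 J·s) / (2 × 1.723e-09 s)
ΔE = 3.060e-26 J = 191.008 neV

This natural linewidth limits the precision of spectroscopic measurements.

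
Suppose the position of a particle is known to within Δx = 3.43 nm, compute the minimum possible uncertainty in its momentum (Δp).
1.537 × 10^-26 kg·m/s

Using the Heisenberg uncertainty principle:
ΔxΔp ≥ ℏ/2

The minimum uncertainty in momentum is:
Δp_min = ℏ/(2Δx)
Δp_min = (1.055e-34 J·s) / (2 × 3.430e-09 m)
Δp_min = 1.537e-26 kg·m/s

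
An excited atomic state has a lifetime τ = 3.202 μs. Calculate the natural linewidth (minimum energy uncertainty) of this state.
102.781 peV

Using the energy-time uncertainty principle:
ΔEΔt ≥ ℏ/2

The lifetime τ represents the time uncertainty Δt.
The natural linewidth (minimum energy uncertainty) is:

ΔE = ℏ/(2τ)
ΔE = (1.055e-34 J·s) / (2 × 3.202e-06 s)
ΔE = 1.647e-29 J = 102.781 peV

This natural linewidth limits the precision of spectroscopic measurements.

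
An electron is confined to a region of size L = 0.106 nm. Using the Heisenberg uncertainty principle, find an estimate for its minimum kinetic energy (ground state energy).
847.718 meV

Using the uncertainty principle to estimate ground state energy:

1. The position uncertainty is approximately the confinement size:
   Δx ≈ L = 1.060e-10 m

2. From ΔxΔp ≥ ℏ/2, the minimum momentum uncertainty is:
   Δp ≈ ℏ/(2L) = 4.974e-25 kg·m/s

3. The kinetic energy is approximately:
   KE ≈ (Δp)²/(2m) = (4.974e-25)²/(2 × 9.109e-31 kg)
   KE ≈ 1.358e-19 J = 847.718 meV

This is an order-of-magnitude estimate of the ground state energy.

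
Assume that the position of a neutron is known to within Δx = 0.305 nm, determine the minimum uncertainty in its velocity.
103.217 m/s

Using the Heisenberg uncertainty principle and Δp = mΔv:
ΔxΔp ≥ ℏ/2
Δx(mΔv) ≥ ℏ/2

The minimum uncertainty in velocity is:
Δv_min = ℏ/(2mΔx)
Δv_min = (1.055e-34 J·s) / (2 × 1.675e-27 kg × 3.050e-10 m)
Δv_min = 1.032e+02 m/s = 103.217 m/s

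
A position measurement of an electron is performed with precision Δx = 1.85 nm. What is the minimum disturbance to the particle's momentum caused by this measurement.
2.850 × 10^-26 kg·m/s

The uncertainty principle implies that measuring position disturbs momentum:
ΔxΔp ≥ ℏ/2

When we measure position with precision Δx, we necessarily introduce a momentum uncertainty:
Δp ≥ ℏ/(2Δx)
Δp_min = (1.055e-34 J·s) / (2 × 1.850e-09 m)
Δp_min = 2.850e-26 kg·m/s

The more precisely we measure position, the greater the momentum disturbance.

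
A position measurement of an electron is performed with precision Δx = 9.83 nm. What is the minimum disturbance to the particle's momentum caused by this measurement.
5.364 × 10^-27 kg·m/s

The uncertainty principle implies that measuring position disturbs momentum:
ΔxΔp ≥ ℏ/2

When we measure position with precision Δx, we necessarily introduce a momentum uncertainty:
Δp ≥ ℏ/(2Δx)
Δp_min = (1.055e-34 J·s) / (2 × 9.830e-09 m)
Δp_min = 5.364e-27 kg·m/s

The more precisely we measure position, the greater the momentum disturbance.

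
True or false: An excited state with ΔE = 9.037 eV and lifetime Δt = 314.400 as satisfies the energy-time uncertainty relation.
Yes, it satisfies the uncertainty relation.

Calculate the product ΔEΔt:
ΔE = 9.037 eV = 1.448e-18 J
ΔEΔt = (1.448e-18 J) × (3.144e-16 s)
ΔEΔt = 4.552e-34 J·s

Compare to the minimum allowed value ℏ/2:
ℏ/2 = 5.273e-35 J·s

Since ΔEΔt = 4.552e-34 J·s ≥ 5.273e-35 J·s = ℏ/2,
this satisfies the uncertainty relation.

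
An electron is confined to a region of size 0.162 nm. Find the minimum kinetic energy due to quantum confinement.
362.938 meV

Using the uncertainty principle:

1. Position uncertainty: Δx ≈ 1.620e-10 m
2. Minimum momentum uncertainty: Δp = ℏ/(2Δx) = 3.255e-25 kg·m/s
3. Minimum kinetic energy:
   KE = (Δp)²/(2m) = (3.255e-25)²/(2 × 9.109e-31 kg)
   KE = 5.815e-20 J = 362.938 meV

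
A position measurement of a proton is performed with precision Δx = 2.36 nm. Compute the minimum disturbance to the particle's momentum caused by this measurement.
2.234 × 10^-26 kg·m/s

The uncertainty principle implies that measuring position disturbs momentum:
ΔxΔp ≥ ℏ/2

When we measure position with precision Δx, we necessarily introduce a momentum uncertainty:
Δp ≥ ℏ/(2Δx)
Δp_min = (1.055e-34 J·s) / (2 × 2.360e-09 m)
Δp_min = 2.234e-26 kg·m/s

The more precisely we measure position, the greater the momentum disturbance.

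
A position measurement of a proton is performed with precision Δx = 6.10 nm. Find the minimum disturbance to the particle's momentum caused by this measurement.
8.644 × 10^-27 kg·m/s

The uncertainty principle implies that measuring position disturbs momentum:
ΔxΔp ≥ ℏ/2

When we measure position with precision Δx, we necessarily introduce a momentum uncertainty:
Δp ≥ ℏ/(2Δx)
Δp_min = (1.055e-34 J·s) / (2 × 6.100e-09 m)
Δp_min = 8.644e-27 kg·m/s

The more precisely we measure position, the greater the momentum disturbance.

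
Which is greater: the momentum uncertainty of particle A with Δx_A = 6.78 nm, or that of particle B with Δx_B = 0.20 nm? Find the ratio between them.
Particle B has the larger minimum momentum uncertainty, by a factor of 33.90.

For each particle, the minimum momentum uncertainty is Δp_min = ℏ/(2Δx):

Particle A: Δp_A = ℏ/(2×6.780e-09 m) = 7.777e-27 kg·m/s
Particle B: Δp_B = ℏ/(2×2.000e-10 m) = 2.636e-25 kg·m/s

Ratio: Δp_B/Δp_A = 33.90

Since Δp_min ∝ 1/Δx, the particle with smaller position uncertainty (B) has larger momentum uncertainty.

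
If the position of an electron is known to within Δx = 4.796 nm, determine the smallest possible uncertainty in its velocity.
12.069 km/s

Using the Heisenberg uncertainty principle and Δp = mΔv:
ΔxΔp ≥ ℏ/2
Δx(mΔv) ≥ ℏ/2

The minimum uncertainty in velocity is:
Δv_min = ℏ/(2mΔx)
Δv_min = (1.055e-34 J·s) / (2 × 9.109e-31 kg × 4.796e-09 m)
Δv_min = 1.207e+04 m/s = 12.069 km/s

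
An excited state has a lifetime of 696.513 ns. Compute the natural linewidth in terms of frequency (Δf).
114.251 kHz

Using the energy-time uncertainty principle and E = hf:
ΔEΔt ≥ ℏ/2
hΔf·Δt ≥ ℏ/2

The minimum frequency uncertainty is:
Δf = ℏ/(2hτ) = 1/(4πτ)
Δf = 1/(4π × 6.965e-07 s)
Δf = 1.143e+05 Hz = 114.251 kHz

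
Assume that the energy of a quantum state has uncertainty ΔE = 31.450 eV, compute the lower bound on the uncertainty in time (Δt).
10.464 as

Using the energy-time uncertainty principle:
ΔEΔt ≥ ℏ/2

The minimum uncertainty in time is:
Δt_min = ℏ/(2ΔE)
Δt_min = (1.055e-34 J·s) / (2 × 5.039e-18 J)
Δt_min = 1.046e-17 s = 10.464 as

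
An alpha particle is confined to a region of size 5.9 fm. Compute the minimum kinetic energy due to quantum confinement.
37.512 keV

Using the uncertainty principle:

1. Position uncertainty: Δx ≈ 5.900e-15 m
2. Minimum momentum uncertainty: Δp = ℏ/(2Δx) = 8.937e-21 kg·m/s
3. Minimum kinetic energy:
   KE = (Δp)²/(2m) = (8.937e-21)²/(2 × 6.645e-27 kg)
   KE = 6.010e-15 J = 37.512 keV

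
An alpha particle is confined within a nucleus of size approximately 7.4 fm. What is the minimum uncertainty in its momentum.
7.125 × 10^-21 kg·m/s

Using the Heisenberg uncertainty principle:
ΔxΔp ≥ ℏ/2

With Δx ≈ L = 7.400e-15 m (the confinement size):
Δp_min = ℏ/(2Δx)
Δp_min = (1.055e-34 J·s) / (2 × 7.400e-15 m)
Δp_min = 7.125e-21 kg·m/s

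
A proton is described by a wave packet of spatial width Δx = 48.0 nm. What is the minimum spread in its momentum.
1.099 × 10^-27 kg·m/s

For a wave packet, the spatial width Δx and momentum spread Δp are related by the uncertainty principle:
ΔxΔp ≥ ℏ/2

The minimum momentum spread is:
Δp_min = ℏ/(2Δx)
Δp_min = (1.055e-34 J·s) / (2 × 4.800e-08 m)
Δp_min = 1.099e-27 kg·m/s

A wave packet cannot have both a well-defined position and well-defined momentum.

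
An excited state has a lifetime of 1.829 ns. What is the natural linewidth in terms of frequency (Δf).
43.509 MHz

Using the energy-time uncertainty principle and E = hf:
ΔEΔt ≥ ℏ/2
hΔf·Δt ≥ ℏ/2

The minimum frequency uncertainty is:
Δf = ℏ/(2hτ) = 1/(4πτ)
Δf = 1/(4π × 1.829e-09 s)
Δf = 4.351e+07 Hz = 43.509 MHz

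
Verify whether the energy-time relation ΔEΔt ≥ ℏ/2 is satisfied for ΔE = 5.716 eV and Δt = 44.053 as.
No, it violates the uncertainty relation.

Calculate the product ΔEΔt:
ΔE = 5.716 eV = 9.158e-19 J
ΔEΔt = (9.158e-19 J) × (4.405e-17 s)
ΔEΔt = 4.034e-35 J·s

Compare to the minimum allowed value ℏ/2:
ℏ/2 = 5.273e-35 J·s

Since ΔEΔt = 4.034e-35 J·s < 5.273e-35 J·s = ℏ/2,
this violates the uncertainty relation.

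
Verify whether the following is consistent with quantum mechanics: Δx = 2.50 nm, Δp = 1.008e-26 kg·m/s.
No, it violates the uncertainty principle (impossible measurement).

Calculate the product ΔxΔp:
ΔxΔp = (2.500e-09 m) × (1.008e-26 kg·m/s)
ΔxΔp = 2.520e-35 J·s

Compare to the minimum allowed value ℏ/2:
ℏ/2 = 5.273e-35 J·s

Since ΔxΔp = 2.520e-35 J·s < 5.273e-35 J·s = ℏ/2,
the measurement violates the uncertainty principle.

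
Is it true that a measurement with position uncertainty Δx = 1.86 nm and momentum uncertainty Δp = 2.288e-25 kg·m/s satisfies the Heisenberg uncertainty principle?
Yes, it satisfies the uncertainty principle.

Calculate the product ΔxΔp:
ΔxΔp = (1.860e-09 m) × (2.288e-25 kg·m/s)
ΔxΔp = 4.256e-34 J·s

Compare to the minimum allowed value ℏ/2:
ℏ/2 = 5.273e-35 J·s

Since ΔxΔp = 4.256e-34 J·s ≥ 5.273e-35 J·s = ℏ/2,
the measurement satisfies the uncertainty principle.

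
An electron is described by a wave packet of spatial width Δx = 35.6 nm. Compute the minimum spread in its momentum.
1.481 × 10^-27 kg·m/s

For a wave packet, the spatial width Δx and momentum spread Δp are related by the uncertainty principle:
ΔxΔp ≥ ℏ/2

The minimum momentum spread is:
Δp_min = ℏ/(2Δx)
Δp_min = (1.055e-34 J·s) / (2 × 3.560e-08 m)
Δp_min = 1.481e-27 kg·m/s

A wave packet cannot have both a well-defined position and well-defined momentum.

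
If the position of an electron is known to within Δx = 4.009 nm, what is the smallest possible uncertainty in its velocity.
14.438 km/s

Using the Heisenberg uncertainty principle and Δp = mΔv:
ΔxΔp ≥ ℏ/2
Δx(mΔv) ≥ ℏ/2

The minimum uncertainty in velocity is:
Δv_min = ℏ/(2mΔx)
Δv_min = (1.055e-34 J·s) / (2 × 9.109e-31 kg × 4.009e-09 m)
Δv_min = 1.444e+04 m/s = 14.438 km/s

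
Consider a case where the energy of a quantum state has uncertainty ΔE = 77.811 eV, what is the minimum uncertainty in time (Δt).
4.230 as

Using the energy-time uncertainty principle:
ΔEΔt ≥ ℏ/2

The minimum uncertainty in time is:
Δt_min = ℏ/(2ΔE)
Δt_min = (1.055e-34 J·s) / (2 × 1.247e-17 J)
Δt_min = 4.230e-18 s = 4.230 as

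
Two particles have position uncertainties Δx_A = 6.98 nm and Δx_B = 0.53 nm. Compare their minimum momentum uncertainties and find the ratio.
Particle B has the larger minimum momentum uncertainty, by a factor of 13.17.

For each particle, the minimum momentum uncertainty is Δp_min = ℏ/(2Δx):

Particle A: Δp_A = ℏ/(2×6.980e-09 m) = 7.554e-27 kg·m/s
Particle B: Δp_B = ℏ/(2×5.300e-10 m) = 9.949e-26 kg·m/s

Ratio: Δp_B/Δp_A = 13.17

Since Δp_min ∝ 1/Δx, the particle with smaller position uncertainty (B) has larger momentum uncertainty.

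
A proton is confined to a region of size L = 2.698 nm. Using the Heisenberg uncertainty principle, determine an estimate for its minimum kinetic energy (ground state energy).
712.640 neV

Using the uncertainty principle to estimate ground state energy:

1. The position uncertainty is approximately the confinement size:
   Δx ≈ L = 2.698e-09 m

2. From ΔxΔp ≥ ℏ/2, the minimum momentum uncertainty is:
   Δp ≈ ℏ/(2L) = 1.954e-26 kg·m/s

3. The kinetic energy is approximately:
   KE ≈ (Δp)²/(2m) = (1.954e-26)²/(2 × 1.673e-27 kg)
   KE ≈ 1.142e-25 J = 712.640 neV

This is an order-of-magnitude estimate of the ground state energy.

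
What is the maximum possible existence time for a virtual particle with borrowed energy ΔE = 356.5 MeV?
9.232 × 10^-25 s

Using the energy-time uncertainty principle:
ΔEΔt ≥ ℏ/2

For a virtual particle borrowing energy ΔE, the maximum lifetime is:
Δt_max = ℏ/(2ΔE)

Converting energy:
ΔE = 356.5 MeV = 5.712e-11 J

Δt_max = (1.055e-34 J·s) / (2 × 5.712e-11 J)
Δt_max = 9.232e-25 s = 9.232 × 10^-25 s

Virtual particles with higher borrowed energy exist for shorter times.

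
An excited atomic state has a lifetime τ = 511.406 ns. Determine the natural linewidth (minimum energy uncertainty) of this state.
643.532 peV

Using the energy-time uncertainty principle:
ΔEΔt ≥ ℏ/2

The lifetime τ represents the time uncertainty Δt.
The natural linewidth (minimum energy uncertainty) is:

ΔE = ℏ/(2τ)
ΔE = (1.055e-34 J·s) / (2 × 5.114e-07 s)
ΔE = 1.031e-28 J = 643.532 peV

This natural linewidth limits the precision of spectroscopic measurements.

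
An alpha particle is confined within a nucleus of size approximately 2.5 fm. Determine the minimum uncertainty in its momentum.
2.109 × 10^-20 kg·m/s

Using the Heisenberg uncertainty principle:
ΔxΔp ≥ ℏ/2

With Δx ≈ L = 2.500e-15 m (the confinement size):
Δp_min = ℏ/(2Δx)
Δp_min = (1.055e-34 J·s) / (2 × 2.500e-15 m)
Δp_min = 2.109e-20 kg·m/s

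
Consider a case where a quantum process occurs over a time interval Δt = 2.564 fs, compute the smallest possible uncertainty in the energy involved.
128.356 meV

Using the energy-time uncertainty principle:
ΔEΔt ≥ ℏ/2

The minimum uncertainty in energy is:
ΔE_min = ℏ/(2Δt)
ΔE_min = (1.055e-34 J·s) / (2 × 2.564e-15 s)
ΔE_min = 2.056e-20 J = 128.356 meV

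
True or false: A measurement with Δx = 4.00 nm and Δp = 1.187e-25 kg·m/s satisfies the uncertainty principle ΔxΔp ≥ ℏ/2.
Yes, it satisfies the uncertainty principle.

Calculate the product ΔxΔp:
ΔxΔp = (4.000e-09 m) × (1.187e-25 kg·m/s)
ΔxΔp = 4.748e-34 J·s

Compare to the minimum allowed value ℏ/2:
ℏ/2 = 5.273e-35 J·s

Since ΔxΔp = 4.748e-34 J·s ≥ 5.273e-35 J·s = ℏ/2,
the measurement satisfies the uncertainty principle.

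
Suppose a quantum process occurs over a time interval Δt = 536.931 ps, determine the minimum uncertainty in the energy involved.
612.939 neV

Using the energy-time uncertainty principle:
ΔEΔt ≥ ℏ/2

The minimum uncertainty in energy is:
ΔE_min = ℏ/(2Δt)
ΔE_min = (1.055e-34 J·s) / (2 × 5.369e-10 s)
ΔE_min = 9.820e-26 J = 612.939 neV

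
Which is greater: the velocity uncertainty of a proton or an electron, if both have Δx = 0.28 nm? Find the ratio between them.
The electron has the larger minimum velocity uncertainty, by a ratio of 1836.2.

For both particles, Δp_min = ℏ/(2Δx) = 1.883e-25 kg·m/s (same for both).

The velocity uncertainty is Δv = Δp/m:
- proton: Δv = 1.883e-25 / 1.673e-27 = 1.126e+02 m/s = 112.588 m/s
- electron: Δv = 1.883e-25 / 9.109e-31 = 2.067e+05 m/s = 206.728 km/s

Ratio: 2.067e+05 / 1.126e+02 = 1836.2

The lighter particle has larger velocity uncertainty because Δv ∝ 1/m.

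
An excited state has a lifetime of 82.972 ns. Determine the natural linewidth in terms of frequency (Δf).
959.088 kHz

Using the energy-time uncertainty principle and E = hf:
ΔEΔt ≥ ℏ/2
hΔf·Δt ≥ ℏ/2

The minimum frequency uncertainty is:
Δf = ℏ/(2hτ) = 1/(4πτ)
Δf = 1/(4π × 8.297e-08 s)
Δf = 9.591e+05 Hz = 959.088 kHz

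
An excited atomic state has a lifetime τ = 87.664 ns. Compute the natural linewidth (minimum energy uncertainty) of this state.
3.754 neV

Using the energy-time uncertainty principle:
ΔEΔt ≥ ℏ/2

The lifetime τ represents the time uncertainty Δt.
The natural linewidth (minimum energy uncertainty) is:

ΔE = ℏ/(2τ)
ΔE = (1.055e-34 J·s) / (2 × 8.766e-08 s)
ΔE = 6.015e-28 J = 3.754 neV

This natural linewidth limits the precision of spectroscopic measurements.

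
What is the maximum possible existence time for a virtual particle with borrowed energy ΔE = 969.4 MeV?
3.395 × 10^-25 s

Using the energy-time uncertainty principle:
ΔEΔt ≥ ℏ/2

For a virtual particle borrowing energy ΔE, the maximum lifetime is:
Δt_max = ℏ/(2ΔE)

Converting energy:
ΔE = 969.4 MeV = 1.553e-10 J

Δt_max = (1.055e-34 J·s) / (2 × 1.553e-10 J)
Δt_max = 3.395e-25 s = 3.395 × 10^-25 s

Virtual particles with higher borrowed energy exist for shorter times.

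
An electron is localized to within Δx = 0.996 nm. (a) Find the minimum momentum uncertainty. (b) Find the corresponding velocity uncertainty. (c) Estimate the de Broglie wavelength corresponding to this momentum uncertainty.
(a) Δp_min = 5.294 × 10^-26 kg·m/s
(b) Δv_min = 58.116 km/s
(c) λ_dB = 12.516 nm

Step-by-step:

(a) From the uncertainty principle:
Δp_min = ℏ/(2Δx) = (1.055e-34 J·s)/(2 × 9.960e-10 m) = 5.294e-26 kg·m/s

(b) The velocity uncertainty:
Δv = Δp/m = (5.294e-26 kg·m/s)/(9.109e-31 kg) = 5.812e+04 m/s = 58.116 km/s

(c) The de Broglie wavelength for this momentum:
λ = h/p = (6.626e-34 J·s)/(5.294e-26 kg·m/s) = 1.252e-08 m = 12.516 nm

Note: The de Broglie wavelength is comparable to the localization size, as expected from wave-particle duality.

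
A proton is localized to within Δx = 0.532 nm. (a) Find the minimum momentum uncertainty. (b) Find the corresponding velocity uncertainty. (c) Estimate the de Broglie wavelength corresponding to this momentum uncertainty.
(a) Δp_min = 9.911 × 10^-26 kg·m/s
(b) Δv_min = 59.257 m/s
(c) λ_dB = 6.685 nm

Step-by-step:

(a) From the uncertainty principle:
Δp_min = ℏ/(2Δx) = (1.055e-34 J·s)/(2 × 5.320e-10 m) = 9.911e-26 kg·m/s

(b) The velocity uncertainty:
Δv = Δp/m = (9.911e-26 kg·m/s)/(1.673e-27 kg) = 5.926e+01 m/s = 59.257 m/s

(c) The de Broglie wavelength for this momentum:
λ = h/p = (6.626e-34 J·s)/(9.911e-26 kg·m/s) = 6.685e-09 m = 6.685 nm

Note: The de Broglie wavelength is comparable to the localization size, as expected from wave-particle duality.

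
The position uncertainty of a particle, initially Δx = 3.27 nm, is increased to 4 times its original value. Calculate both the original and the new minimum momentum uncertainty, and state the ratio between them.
Original Δp_min = 1.612 × 10^-26 kg·m/s; new Δp'_min = 4.031 × 10^-27 kg·m/s; ratio Δp'_min/Δp_min = 1/4.

From the uncertainty principle ΔxΔp ≥ ℏ/2, the minimum momentum uncertainty is Δp_min = ℏ/(2Δx).

Original (Δx = 3.27 nm = 3.270e-09 m):
Δp_min = (1.055e-34 J·s)/(2 × 3.270e-09 m) = 1.612e-26 kg·m/s

When Δx → 4Δx:
Δp'_min = ℏ/(2 × 4Δx) = (1/4) × ℏ/(2Δx) = (1/4) × Δp_min
Δp'_min = 1/4 × 1.612e-26 kg·m/s = 4.031e-27 kg·m/s

Since Δp_min ∝ 1/Δx, when Δx is increased to 4 times its original value, Δp_min decreases to 1/4 of its original value.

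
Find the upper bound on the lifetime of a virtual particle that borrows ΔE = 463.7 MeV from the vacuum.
7.097 × 10^-25 s

Using the energy-time uncertainty principle:
ΔEΔt ≥ ℏ/2

For a virtual particle borrowing energy ΔE, the maximum lifetime is:
Δt_max = ℏ/(2ΔE)

Converting energy:
ΔE = 463.7 MeV = 7.429e-11 J

Δt_max = (1.055e-34 J·s) / (2 × 7.429e-11 J)
Δt_max = 7.097e-25 s = 7.097 × 10^-25 s

Virtual particles with higher borrowed energy exist for shorter times.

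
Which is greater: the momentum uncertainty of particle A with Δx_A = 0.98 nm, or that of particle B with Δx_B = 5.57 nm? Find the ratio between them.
Particle A has the larger minimum momentum uncertainty, by a factor of 5.68.

For each particle, the minimum momentum uncertainty is Δp_min = ℏ/(2Δx):

Particle A: Δp_A = ℏ/(2×9.800e-10 m) = 5.380e-26 kg·m/s
Particle B: Δp_B = ℏ/(2×5.570e-09 m) = 9.467e-27 kg·m/s

Ratio: Δp_A/Δp_B = 5.68

Since Δp_min ∝ 1/Δx, the particle with smaller position uncertainty (A) has larger momentum uncertainty.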